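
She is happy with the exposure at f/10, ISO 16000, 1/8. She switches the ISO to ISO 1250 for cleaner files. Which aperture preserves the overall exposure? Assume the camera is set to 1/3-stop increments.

ISO: 16000 → 12800 → 10000 → 8000 → 6400 → 5000 → 4000 → 3200 → 2500 → 2000 → 1600 → 1250 — 3 2/3 stops lower (darker).
Need 3 2/3 stops brighter from the aperture: f/10 → f/9 → f/8 → f/7.1 → f/6.3 → f/5.6 → f/5 → f/4.5 → f/4 → f/3.5 → f/3.2 → f/2.8.

f/2.8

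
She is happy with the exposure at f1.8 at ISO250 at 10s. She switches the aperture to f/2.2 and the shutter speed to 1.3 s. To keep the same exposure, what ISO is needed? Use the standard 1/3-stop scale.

ISO 3200

Aperture: f/1.8 → f/2 → f/2.2 — 2/3 stop smaller aperture (darker).
Shutter speed: 10 → 8 → 6 → 5 → 4 → 3.2 → 2.5 → 2 → 1.6 → 1.3 — 3 stops shorter (darker).
Net change so far: 3 2/3 stops darker. Offset with the ISO: 250 → 320 → 400 → 500 → 640 → 800 → 1000 → 1250 → 1600 → 2000 → 2500 → 3200.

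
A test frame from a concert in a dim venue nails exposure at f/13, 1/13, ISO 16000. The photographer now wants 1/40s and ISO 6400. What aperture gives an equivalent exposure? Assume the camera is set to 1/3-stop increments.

Shutter speed: 1/13 → 1/15 → 1/20 → 1/25 → 1/30 → 1/40 — 1 2/3 stops shorter (darker).
ISO: 16000 → 12800 → 10000 → 8000 → 6400 — 1 1/3 stops lower (darker).
Net change so far: 3 stops darker. Offset with the aperture: f/13 → f/11 → f/10 → f/9 → f/8 → f/7.1 → f/6.3 → f/5.6 → f/5 → f/4.5.

f/4.5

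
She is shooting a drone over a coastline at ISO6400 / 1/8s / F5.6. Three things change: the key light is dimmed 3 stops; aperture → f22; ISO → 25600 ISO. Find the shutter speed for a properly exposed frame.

4 s

Scene light: 3 stops darker.
Aperture: f/5.6 → f/8 → f/11 → f/16 → f/22 — 4 stops stopped down (darker).
ISO: 6400 → 12800 → 25600 — 2 stops raised (brighter).
Net so far: 5 stops darker. Shutter speed: 1/8 → 1/4 → 1/2 → 1 → 2 → 4.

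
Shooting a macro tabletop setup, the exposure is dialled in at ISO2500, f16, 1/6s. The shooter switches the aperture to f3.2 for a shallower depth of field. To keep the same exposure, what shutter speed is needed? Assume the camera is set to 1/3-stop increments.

Aperture: f/16 → f/14 → f/13 → f/11 → f/10 → f/9 → f/8 → f/7.1 → f/6.3 → f/5.6 → f/5 → f/4.5 → f/4 → f/3.5 → f/3.2 — 4 2/3 stops opened up (brighter).
Need 4 2/3 stops darker from the shutter speed: 1/6 → 1/8 → 1/10 → 1/13 → 1/15 → 1/20 → 1/25 → 1/30 → 1/40 → 1/50 → 1/60 → 1/80 → 1/100 → 1/125 → 1/160.

1/160s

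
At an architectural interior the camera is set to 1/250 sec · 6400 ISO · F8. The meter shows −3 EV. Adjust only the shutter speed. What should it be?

Underexposed by 3 stops → need 3 stops brighter.
Shutter speed: 1/250 → 1/125 → 1/60 → 1/30.

1/30s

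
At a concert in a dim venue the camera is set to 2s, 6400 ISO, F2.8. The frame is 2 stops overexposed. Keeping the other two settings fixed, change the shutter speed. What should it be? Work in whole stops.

Overexposed by 2 stops → need 2 stops darker.
Shutter speed: 2 → 1 → 1/2.

1/2s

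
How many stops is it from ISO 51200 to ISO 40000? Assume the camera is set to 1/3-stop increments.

1/3 stop

51200 → 40000 — count the steps: 1 third-stops = 1/3 stop.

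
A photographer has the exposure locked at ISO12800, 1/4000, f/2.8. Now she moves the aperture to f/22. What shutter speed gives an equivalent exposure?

Aperture: f/2.8 → f/4 → f/5.6 → f/8 → f/11 → f/16 → f/22 — 6 stops stopped down (darker).
Need 6 stops brighter from the shutter speed: 1/4000 → 1/2000 → 1/1000 → 1/500 → 1/250 → 1/125 → 1/60.

1/60s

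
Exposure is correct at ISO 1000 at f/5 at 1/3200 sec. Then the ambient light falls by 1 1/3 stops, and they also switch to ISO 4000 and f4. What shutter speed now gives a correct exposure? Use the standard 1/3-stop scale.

1/8000s

Scene light: 1 1/3 stops darker.
ISO: 1000 → 1250 → 1600 → 2000 → 2500 → 3200 → 4000 — 2 stops higher (brighter).
Aperture: f/5 → f/4.5 → f/4 — 2/3 stop opened up (brighter).
Net so far: 1 1/3 stops brighter. Shutter speed: 1/3200 → 1/4000 → 1/5000 → 1/6400 → 1/8000.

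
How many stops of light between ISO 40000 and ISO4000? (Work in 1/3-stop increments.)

3 1/3 stops

40000 → 32000 → 25600 → 20000 → 16000 → 12800 → 10000 → 8000 → 6400 → 5000 → 4000 — count the steps: 10 third-stops = 3 1/3 stops.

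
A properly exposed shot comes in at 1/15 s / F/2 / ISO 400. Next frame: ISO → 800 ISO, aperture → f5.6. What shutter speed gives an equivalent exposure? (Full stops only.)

ISO: 400 → 800 — 1 stop higher (brighter).
Aperture: f/2 → f/2.8 → f/4 → f/5.6 — 3 stops smaller aperture (darker).
Net change so far: 2 stops darker. Offset with the shutter speed: 1/15 → 1/8 → 1/4.

1/4s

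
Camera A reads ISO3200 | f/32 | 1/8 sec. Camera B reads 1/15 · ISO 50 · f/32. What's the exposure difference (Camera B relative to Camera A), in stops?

Aperture: unchanged.
Shutter speed: 1/8 → 1/15 — 1 stop faster (darker).
ISO: 3200 → 1600 → 800 → 400 → 200 → 100 → 50 — 6 stops dropped (darker).
Net: −1 −6 = −7 stops.

7 stops darker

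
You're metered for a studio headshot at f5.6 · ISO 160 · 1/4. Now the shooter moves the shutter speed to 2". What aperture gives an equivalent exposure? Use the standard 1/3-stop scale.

f/16

Shutter speed: 1/4 → 0.3 → 0.4 → 0.5 → 0.6 → 0.8 → 1 → 1.3 → 1.6 → 2 — 3 stops longer (brighter).
Need 3 stops darker from the aperture: f/5.6 → f/6.3 → f/7.1 → f/8 → f/9 → f/10 → f/11 → f/13 → f/14 → f/16.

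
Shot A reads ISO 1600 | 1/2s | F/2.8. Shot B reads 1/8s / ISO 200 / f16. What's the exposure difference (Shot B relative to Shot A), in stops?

10 stops darker

Aperture: f/2.8 → f/4 → f/5.6 → f/8 → f/11 → f/16 — 5 stops narrower (darker).
Shutter speed: 1/2 → 1/4 → 1/8 — 2 stops shorter (darker).
ISO: 1600 → 800 → 400 → 200 — 3 stops lower (darker).
Net: −5 −2 −3 = −10 stops.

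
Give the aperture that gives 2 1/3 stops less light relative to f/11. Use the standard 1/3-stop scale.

f/25

Aperture: f/11 → f/13 → f/14 → f/16 → f/18 → f/20 → f/22 → f/25 — 2 1/3 stops stopped down (darker).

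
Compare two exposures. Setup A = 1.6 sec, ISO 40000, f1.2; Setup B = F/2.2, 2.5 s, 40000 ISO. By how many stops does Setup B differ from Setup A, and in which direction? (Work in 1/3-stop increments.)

1 stop darker

Aperture: f/1.2 → f/1.4 → f/1.6 → f/1.8 → f/2 → f/2.2 — 1 2/3 stops smaller aperture (darker).
Shutter speed: 1.6 → 2 → 2.5 — 2/3 stop slower (brighter).
ISO: unchanged.
Net: −1 2/3 +2/3 = −1 stop.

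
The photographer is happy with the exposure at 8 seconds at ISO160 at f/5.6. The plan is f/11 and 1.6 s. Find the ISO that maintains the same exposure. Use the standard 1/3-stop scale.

Aperture: f/5.6 → f/6.3 → f/7.1 → f/8 → f/9 → f/10 → f/11 — 2 stops stopped down (darker).
Shutter speed: 8 → 6 → 5 → 4 → 3.2 → 2.5 → 2 → 1.6 — 2 1/3 stops shorter (darker).
Net change so far: 4 1/3 stops darker. Offset with the ISO: 160 → 200 → 250 → 320 → 400 → 500 → 640 → 800 → 1000 → 1250 → 1600 → 2000 → 2500 → 3200.

ISO 3200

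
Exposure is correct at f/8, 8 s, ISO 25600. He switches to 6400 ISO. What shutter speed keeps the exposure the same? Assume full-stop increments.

30 s

ISO: 25600 → 12800 → 6400 — 2 stops lower (darker).
Need 2 stops brighter from the shutter speed: 8 → 15 → 30.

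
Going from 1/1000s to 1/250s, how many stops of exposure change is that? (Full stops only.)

2 stops

1/1000 → 1/500 → 1/250 — count the steps: 2 stops.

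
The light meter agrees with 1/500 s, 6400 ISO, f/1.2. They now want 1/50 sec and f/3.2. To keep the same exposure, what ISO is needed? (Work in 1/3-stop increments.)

Shutter speed: 1/500 → 1/400 → 1/320 → 1/250 → 1/200 → 1/160 → 1/125 → 1/100 → 1/80 → 1/60 → 1/50 — 3 1/3 stops longer (brighter).
Aperture: f/1.2 → f/1.4 → f/1.6 → f/1.8 → f/2 → f/2.2 → f/2.5 → f/2.8 → f/3.2 — 2 2/3 stops narrower (darker).
Net change so far: 2/3 stop brighter. Offset with the ISO: 6400 → 5000 → 4000.

ISO 4000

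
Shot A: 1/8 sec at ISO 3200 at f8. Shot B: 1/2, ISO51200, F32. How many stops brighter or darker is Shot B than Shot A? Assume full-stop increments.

2 stops brighter

Aperture: f/8 → f/11 → f/16 → f/22 → f/32 — 4 stops narrower (darker).
Shutter speed: 1/8 → 1/4 → 1/2 — 2 stops slower (brighter).
ISO: 3200 → 6400 → 12800 → 25600 → 51200 — 4 stops higher (brighter).
Net: −4 +2 +4 = +2 stops.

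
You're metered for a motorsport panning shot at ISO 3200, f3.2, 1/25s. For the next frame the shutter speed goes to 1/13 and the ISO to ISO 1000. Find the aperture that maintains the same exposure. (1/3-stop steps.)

Shutter speed: 1/25 → 1/20 → 1/15 → 1/13 — 1 stop longer (brighter).
ISO: 3200 → 2500 → 2000 → 1600 → 1250 → 1000 — 1 2/3 stops lower (darker).
Net change so far: 2/3 stop darker. Offset with the aperture: f/3.2 → f/2.8 → f/2.5.

f/2.5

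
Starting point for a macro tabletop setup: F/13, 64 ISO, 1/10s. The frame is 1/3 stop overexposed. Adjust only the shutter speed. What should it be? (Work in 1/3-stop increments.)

Overexposed by 1/3 stop → need 1/3 stop darker.
Shutter speed: 1/10 → 1/13.

1/13s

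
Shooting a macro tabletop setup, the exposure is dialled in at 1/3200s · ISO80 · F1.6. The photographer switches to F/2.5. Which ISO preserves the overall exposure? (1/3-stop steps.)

ISO 200

Aperture: f/1.6 → f/1.8 → f/2 → f/2.2 → f/2.5 — 1 1/3 stops narrower (darker).
Need 1 1/3 stops brighter from the ISO: 80 → 100 → 125 → 160 → 200.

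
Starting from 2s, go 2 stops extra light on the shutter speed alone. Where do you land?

8 s

Shutter speed: 2 → 4 → 8 — 2 stops slower (brighter).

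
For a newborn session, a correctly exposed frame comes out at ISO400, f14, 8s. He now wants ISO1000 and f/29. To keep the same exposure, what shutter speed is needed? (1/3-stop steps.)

ISO: 400 → 500 → 640 → 800 → 1000 — 1 1/3 stops higher (brighter).
Aperture: f/14 → f/16 → f/18 → f/20 → f/22 → f/25 → f/29 — 2 stops stopped down (darker).
Net change so far: 2/3 stop darker. Offset with the shutter speed: 8 → 10 → 13.

13 s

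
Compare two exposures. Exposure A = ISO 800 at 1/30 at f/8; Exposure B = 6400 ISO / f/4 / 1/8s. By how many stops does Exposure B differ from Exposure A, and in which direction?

Aperture: f/8 → f/5.6 → f/4 — 2 stops opened up (brighter).
Shutter speed: 1/30 → 1/15 → 1/8 — 2 stops slower (brighter).
ISO: 800 → 1600 → 3200 → 6400 — 3 stops higher (brighter).
Net: +2 +2 +3 = +7 stops.

7 stops brighter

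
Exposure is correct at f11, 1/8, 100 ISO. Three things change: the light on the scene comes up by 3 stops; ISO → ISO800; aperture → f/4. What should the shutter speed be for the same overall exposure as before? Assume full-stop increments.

1/4000s

Scene light: 3 stops brighter.
ISO: 100 → 200 → 400 → 800 — 3 stops raised (brighter).
Aperture: f/11 → f/8 → f/5.6 → f/4 — 3 stops larger aperture (brighter).
Net so far: 9 stops brighter. Shutter speed: 1/8 → 1/15 → 1/30 → 1/60 → 1/125 → 1/250 → 1/500 → 1/1000 → 1/2000 → 1/4000.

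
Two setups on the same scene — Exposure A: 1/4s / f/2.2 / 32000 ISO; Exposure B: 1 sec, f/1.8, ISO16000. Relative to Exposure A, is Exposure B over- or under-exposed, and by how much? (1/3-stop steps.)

Aperture: f/2.2 → f/2 → f/1.8 — 2/3 stop wider (brighter).
Shutter speed: 1/4 → 0.3 → 0.4 → 0.5 → 0.6 → 0.8 → 1 — 2 stops longer (brighter).
ISO: 32000 → 25600 → 20000 → 16000 — 1 stop dropped (darker).
Net: +2/3 +2 −1 = +1 2/3 stops.

1 2/3 stops brighter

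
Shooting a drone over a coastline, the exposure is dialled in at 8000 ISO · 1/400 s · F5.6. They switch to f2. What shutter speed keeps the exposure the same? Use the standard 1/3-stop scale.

1/3200s

Aperture: f/5.6 → f/5 → f/4.5 → f/4 → f/3.5 → f/3.2 → f/2.8 → f/2.5 → f/2.2 → f/2 — 3 stops opened up (brighter).
Need 3 stops darker from the shutter speed: 1/400 → 1/500 → 1/640 → 1/800 → 1/1000 → 1/1250 → 1/1600 → 1/2000 → 1/2500 → 1/3200.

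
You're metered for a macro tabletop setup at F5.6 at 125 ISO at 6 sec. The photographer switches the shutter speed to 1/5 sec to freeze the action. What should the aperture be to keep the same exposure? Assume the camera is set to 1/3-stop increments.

Shutter speed: 6 → 5 → 4 → 3.2 → 2.5 → 2 → 1.6 → 1.3 → 1 → 0.8 → 0.6 → 0.5 → 0.4 → 0.3 → 1/4 → 1/5 — 5 stops faster (darker).
Need 5 stops brighter from the aperture: f/5.6 → f/5 → f/4.5 → f/4 → f/3.5 → f/3.2 → f/2.8 → f/2.5 → f/2.2 → f/2 → f/1.8 → f/1.6 → f/1.4 → f/1.2 → f/1.1 → f/1.0.

f/1.0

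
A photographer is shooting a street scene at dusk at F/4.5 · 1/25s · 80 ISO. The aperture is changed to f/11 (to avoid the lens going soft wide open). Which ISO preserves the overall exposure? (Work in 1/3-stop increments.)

Aperture: f/4.5 → f/5 → f/5.6 → f/6.3 → f/7.1 → f/8 → f/9 → f/10 → f/11 — 2 2/3 stops smaller aperture (darker).
Need 2 2/3 stops brighter from the ISO: 80 → 100 → 125 → 160 → 200 → 250 → 320 → 400 → 500.

ISO 500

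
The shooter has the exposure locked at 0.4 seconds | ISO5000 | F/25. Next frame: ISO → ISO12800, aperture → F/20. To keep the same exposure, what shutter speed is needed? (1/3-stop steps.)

1/10s

ISO: 5000 → 6400 → 8000 → 10000 → 12800 — 1 1/3 stops raised (brighter).
Aperture: f/25 → f/22 → f/20 — 2/3 stop wider (brighter).
Net change so far: 2 stops brighter. Offset with the shutter speed: 0.4 → 0.3 → 1/4 → 1/5 → 1/6 → 1/8 → 1/10.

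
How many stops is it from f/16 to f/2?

6 stops

f/16 → f/11 → f/8 → f/5.6 → f/4 → f/2.8 → f/2 — count the steps: 6 stops.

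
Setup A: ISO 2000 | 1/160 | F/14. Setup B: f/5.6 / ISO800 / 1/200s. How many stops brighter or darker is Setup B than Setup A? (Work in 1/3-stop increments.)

Aperture: f/14 → f/13 → f/11 → f/10 → f/9 → f/8 → f/7.1 → f/6.3 → f/5.6 — 2 2/3 stops larger aperture (brighter).
Shutter speed: 1/160 → 1/200 — 1/3 stop shorter (darker).
ISO: 2000 → 1600 → 1250 → 1000 → 800 — 1 1/3 stops dropped (darker).
Net: +2 2/3 −1/3 −1 1/3 = +1 stop.

1 stop brighter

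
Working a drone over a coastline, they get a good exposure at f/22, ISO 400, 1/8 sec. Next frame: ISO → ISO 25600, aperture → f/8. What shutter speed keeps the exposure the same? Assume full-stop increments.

ISO: 400 → 800 → 1600 → 3200 → 6400 → 12800 → 25600 — 6 stops raised (brighter).
Aperture: f/22 → f/16 → f/11 → f/8 — 3 stops wider (brighter).
Net change so far: 9 stops brighter. Offset with the shutter speed: 1/8 → 1/15 → 1/30 → 1/60 → 1/125 → 1/250 → 1/500 → 1/1000 → 1/2000 → 1/4000.

1/4000s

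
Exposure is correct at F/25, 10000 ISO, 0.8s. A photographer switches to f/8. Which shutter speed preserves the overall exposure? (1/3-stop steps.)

Aperture: f/25 → f/22 → f/20 → f/18 → f/16 → f/14 → f/13 → f/11 → f/10 → f/9 → f/8 — 3 1/3 stops wider (brighter).
Need 3 1/3 stops darker from the shutter speed: 0.8 → 0.6 → 0.5 → 0.4 → 0.3 → 1/4 → 1/5 → 1/6 → 1/8 → 1/10 → 1/13.

1/13s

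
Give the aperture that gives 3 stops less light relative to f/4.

f/11

Aperture: f/4 → f/5.6 → f/8 → f/11 — 3 stops smaller aperture (darker).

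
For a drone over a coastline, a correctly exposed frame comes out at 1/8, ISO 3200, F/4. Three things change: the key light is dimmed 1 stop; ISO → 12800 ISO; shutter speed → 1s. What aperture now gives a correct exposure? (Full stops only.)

Scene light: 1 stop darker.
ISO: 3200 → 6400 → 12800 — 2 stops higher (brighter).
Shutter speed: 1/8 → 1/4 → 1/2 → 1 — 3 stops longer (brighter).
Net so far: 4 stops brighter. Aperture: f/4 → f/5.6 → f/8 → f/11 → f/16.

f/16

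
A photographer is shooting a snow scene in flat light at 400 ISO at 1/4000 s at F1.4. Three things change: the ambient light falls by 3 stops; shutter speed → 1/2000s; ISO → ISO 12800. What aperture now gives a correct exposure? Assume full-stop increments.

Scene light: 3 stops darker.
Shutter speed: 1/4000 → 1/2000 — 1 stop slower (brighter).
ISO: 400 → 800 → 1600 → 3200 → 6400 → 12800 — 5 stops higher (brighter).
Net so far: 3 stops brighter. Aperture: f/1.4 → f/2 → f/2.8 → f/4.

f/4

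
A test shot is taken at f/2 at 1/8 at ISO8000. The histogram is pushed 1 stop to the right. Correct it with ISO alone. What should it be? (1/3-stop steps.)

ISO 4000

Overexposed by 1 stop → need 1 stop darker.
ISO: 8000 → 6400 → 5000 → 4000.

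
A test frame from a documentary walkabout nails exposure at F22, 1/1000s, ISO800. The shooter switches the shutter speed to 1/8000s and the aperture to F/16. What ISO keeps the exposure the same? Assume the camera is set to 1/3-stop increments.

Shutter speed: 1/1000 → 1/1250 → 1/1600 → 1/2000 → 1/2500 → 1/3200 → 1/4000 → 1/5000 → 1/6400 → 1/8000 — 3 stops shorter (darker).
Aperture: f/22 → f/20 → f/18 → f/16 — 1 stop wider (brighter).
Net change so far: 2 stops darker. Offset with the ISO: 800 → 1000 → 1250 → 1600 → 2000 → 2500 → 3200.

ISO 3200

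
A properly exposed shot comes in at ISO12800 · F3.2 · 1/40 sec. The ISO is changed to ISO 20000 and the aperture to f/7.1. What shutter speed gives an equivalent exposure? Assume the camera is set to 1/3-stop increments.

ISO: 12800 → 16000 → 20000 — 2/3 stop raised (brighter).
Aperture: f/3.2 → f/3.5 → f/4 → f/4.5 → f/5 → f/5.6 → f/6.3 → f/7.1 — 2 1/3 stops narrower (darker).
Net change so far: 1 2/3 stops darker. Offset with the shutter speed: 1/40 → 1/30 → 1/25 → 1/20 → 1/15 → 1/13.

1/13s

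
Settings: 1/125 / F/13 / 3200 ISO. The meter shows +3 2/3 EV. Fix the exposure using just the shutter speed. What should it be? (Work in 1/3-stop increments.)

1/1600s

Overexposed by 3 2/3 stops → need 3 2/3 stops darker.
Shutter speed: 1/125 → 1/160 → 1/200 → 1/250 → 1/320 → 1/400 → 1/500 → 1/640 → 1/800 → 1/1000 → 1/1250 → 1/1600.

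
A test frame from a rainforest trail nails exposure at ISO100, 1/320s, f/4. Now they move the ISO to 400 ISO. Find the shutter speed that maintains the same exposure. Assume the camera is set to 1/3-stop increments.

1/1250s

ISO: 100 → 125 → 160 → 200 → 250 → 320 → 400 — 2 stops raised (brighter).
Need 2 stops darker from the shutter speed: 1/320 → 1/400 → 1/500 → 1/640 → 1/800 → 1/1000 → 1/1250.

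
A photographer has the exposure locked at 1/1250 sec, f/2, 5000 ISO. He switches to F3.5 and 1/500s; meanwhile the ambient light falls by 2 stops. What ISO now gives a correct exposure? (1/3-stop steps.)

ISO 25600

Scene light: 2 stops darker.
Aperture: f/2 → f/2.2 → f/2.5 → f/2.8 → f/3.2 → f/3.5 — 1 2/3 stops smaller aperture (darker).
Shutter speed: 1/1250 → 1/1000 → 1/800 → 1/640 → 1/500 — 1 1/3 stops slower (brighter).
Net so far: 2 1/3 stops darker. ISO: 5000 → 6400 → 8000 → 10000 → 12800 → 16000 → 20000 → 25600.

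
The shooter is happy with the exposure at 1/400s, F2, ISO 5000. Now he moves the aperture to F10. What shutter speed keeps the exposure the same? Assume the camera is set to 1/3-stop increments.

1/15s

Aperture: f/2 → f/2.2 → f/2.5 → f/2.8 → f/3.2 → f/3.5 → f/4 → f/4.5 → f/5 → f/5.6 → f/6.3 → f/7.1 → f/8 → f/9 → f/10 — 4 2/3 stops smaller aperture (darker).
Need 4 2/3 stops brighter from the shutter speed: 1/400 → 1/320 → 1/250 → 1/200 → 1/160 → 1/125 → 1/100 → 1/80 → 1/60 → 1/50 → 1/40 → 1/30 → 1/25 → 1/20 → 1/15.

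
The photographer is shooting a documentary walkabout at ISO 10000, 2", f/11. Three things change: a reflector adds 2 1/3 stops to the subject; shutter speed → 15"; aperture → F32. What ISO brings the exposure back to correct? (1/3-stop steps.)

ISO 2000

Scene light: 2 1/3 stops brighter.
Shutter speed: 2 → 2.5 → 3.2 → 4 → 5 → 6 → 8 → 10 → 13 → 15 — 3 stops slower (brighter).
Aperture: f/11 → f/13 → f/14 → f/16 → f/18 → f/20 → f/22 → f/25 → f/29 → f/32 — 3 stops stopped down (darker).
Net so far: 2 1/3 stops brighter. ISO: 10000 → 8000 → 6400 → 5000 → 4000 → 3200 → 2500 → 2000.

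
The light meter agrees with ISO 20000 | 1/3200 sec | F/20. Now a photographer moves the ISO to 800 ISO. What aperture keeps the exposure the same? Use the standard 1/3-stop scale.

f/4

ISO: 20000 → 16000 → 12800 → 10000 → 8000 → 6400 → 5000 → 4000 → 3200 → 2500 → 2000 → 1600 → 1250 → 1000 → 800 — 4 2/3 stops lower (darker).
Need 4 2/3 stops brighter from the aperture: f/20 → f/18 → f/16 → f/14 → f/13 → f/11 → f/10 → f/9 → f/8 → f/7.1 → f/6.3 → f/5.6 → f/5 → f/4.5 → f/4.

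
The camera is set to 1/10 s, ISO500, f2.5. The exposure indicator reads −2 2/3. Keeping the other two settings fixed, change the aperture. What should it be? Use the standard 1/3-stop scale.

f/1.0

Underexposed by 2 2/3 stops → need 2 2/3 stops brighter.
Aperture: f/2.5 → f/2.2 → f/2 → f/1.8 → f/1.6 → f/1.4 → f/1.2 → f/1.1 → f/1.0.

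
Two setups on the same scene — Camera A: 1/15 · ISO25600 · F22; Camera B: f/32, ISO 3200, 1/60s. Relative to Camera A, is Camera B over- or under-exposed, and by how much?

Aperture: f/22 → f/32 — 1 stop smaller aperture (darker).
Shutter speed: 1/15 → 1/30 → 1/60 — 2 stops shorter (darker).
ISO: 25600 → 12800 → 6400 → 3200 — 3 stops lower (darker).
Net: −1 −2 −3 = −6 stops.

6 stops darker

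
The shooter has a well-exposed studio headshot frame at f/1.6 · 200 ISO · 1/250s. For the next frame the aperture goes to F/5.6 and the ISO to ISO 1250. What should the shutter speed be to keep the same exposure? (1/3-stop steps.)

1/125s

Aperture: f/1.6 → f/1.8 → f/2 → f/2.2 → f/2.5 → f/2.8 → f/3.2 → f/3.5 → f/4 → f/4.5 → f/5 → f/5.6 — 3 2/3 stops stopped down (darker).
ISO: 200 → 250 → 320 → 400 → 500 → 640 → 800 → 1000 → 1250 — 2 2/3 stops higher (brighter).
Net change so far: 1 stop darker. Offset with the shutter speed: 1/250 → 1/200 → 1/160 → 1/125.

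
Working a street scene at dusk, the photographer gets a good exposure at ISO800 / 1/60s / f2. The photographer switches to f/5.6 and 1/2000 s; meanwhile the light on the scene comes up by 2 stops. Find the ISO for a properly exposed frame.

Scene light: 2 stops brighter.
Aperture: f/2 → f/2.8 → f/4 → f/5.6 — 3 stops stopped down (darker).
Shutter speed: 1/60 → 1/125 → 1/250 → 1/500 → 1/1000 → 1/2000 — 5 stops shorter (darker).
Net so far: 6 stops darker. ISO: 800 → 1600 → 3200 → 6400 → 12800 → 25600 → 51200.

ISO 51200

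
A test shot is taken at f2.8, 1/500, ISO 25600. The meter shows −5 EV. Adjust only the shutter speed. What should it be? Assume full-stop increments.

1/15s

Underexposed by 5 stops → need 5 stops brighter.
Shutter speed: 1/500 → 1/250 → 1/125 → 1/60 → 1/30 → 1/15.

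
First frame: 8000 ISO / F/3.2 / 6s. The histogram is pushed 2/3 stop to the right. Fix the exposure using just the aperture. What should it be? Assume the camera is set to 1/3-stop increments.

Overexposed by 2/3 stop → need 2/3 stop darker.
Aperture: f/3.2 → f/3.5 → f/4.

f/4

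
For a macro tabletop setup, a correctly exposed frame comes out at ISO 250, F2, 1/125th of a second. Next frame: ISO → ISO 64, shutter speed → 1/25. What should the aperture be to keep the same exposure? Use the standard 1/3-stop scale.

f/2.2

ISO: 250 → 200 → 160 → 125 → 100 → 80 → 64 — 2 stops lower (darker).
Shutter speed: 1/125 → 1/100 → 1/80 → 1/60 → 1/50 → 1/40 → 1/30 → 1/25 — 2 1/3 stops slower (brighter).
Net change so far: 1/3 stop brighter. Offset with the aperture: f/2 → f/2.2.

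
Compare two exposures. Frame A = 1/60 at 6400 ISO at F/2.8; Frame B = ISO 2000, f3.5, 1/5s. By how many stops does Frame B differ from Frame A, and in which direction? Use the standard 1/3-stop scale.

1 1/3 stops brighter

Aperture: f/2.8 → f/3.2 → f/3.5 — 2/3 stop smaller aperture (darker).
Shutter speed: 1/60 → 1/50 → 1/40 → 1/30 → 1/25 → 1/20 → 1/15 → 1/13 → 1/10 → 1/8 → 1/6 → 1/5 — 3 2/3 stops longer (brighter).
ISO: 6400 → 5000 → 4000 → 3200 → 2500 → 2000 — 1 2/3 stops lower (darker).
Net: −2/3 +3 2/3 −1 2/3 = +1 1/3 stops.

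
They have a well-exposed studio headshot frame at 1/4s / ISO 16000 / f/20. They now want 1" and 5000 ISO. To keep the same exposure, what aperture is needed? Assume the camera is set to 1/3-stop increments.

Shutter speed: 1/4 → 0.3 → 0.4 → 0.5 → 0.6 → 0.8 → 1 — 2 stops longer (brighter).
ISO: 16000 → 12800 → 10000 → 8000 → 6400 → 5000 — 1 2/3 stops dropped (darker).
Net change so far: 1/3 stop brighter. Offset with the aperture: f/20 → f/22.

f/22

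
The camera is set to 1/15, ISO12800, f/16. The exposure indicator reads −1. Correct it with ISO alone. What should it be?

ISO 25600

Underexposed by 1 stop → need 1 stop brighter.
ISO: 12800 → 25600.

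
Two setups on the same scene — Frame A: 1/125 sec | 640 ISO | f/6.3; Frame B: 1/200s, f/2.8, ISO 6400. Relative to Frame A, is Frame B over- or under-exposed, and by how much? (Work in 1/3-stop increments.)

Aperture: f/6.3 → f/5.6 → f/5 → f/4.5 → f/4 → f/3.5 → f/3.2 → f/2.8 — 2 1/3 stops wider (brighter).
Shutter speed: 1/125 → 1/160 → 1/200 — 2/3 stop shorter (darker).
ISO: 640 → 800 → 1000 → 1250 → 1600 → 2000 → 2500 → 3200 → 4000 → 5000 → 6400 — 3 1/3 stops higher (brighter).
Net: +2 1/3 −2/3 +3 1/3 = +5 stops.

5 stops brighter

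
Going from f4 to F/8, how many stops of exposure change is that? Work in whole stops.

2 stops

f/4 → f/5.6 → f/8 — count the steps: 2 stops.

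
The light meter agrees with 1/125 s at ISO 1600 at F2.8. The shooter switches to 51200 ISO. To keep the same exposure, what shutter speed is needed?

ISO: 1600 → 3200 → 6400 → 12800 → 25600 → 51200 — 5 stops higher (brighter).
Need 5 stops darker from the shutter speed: 1/125 → 1/250 → 1/500 → 1/1000 → 1/2000 → 1/4000.

1/4000s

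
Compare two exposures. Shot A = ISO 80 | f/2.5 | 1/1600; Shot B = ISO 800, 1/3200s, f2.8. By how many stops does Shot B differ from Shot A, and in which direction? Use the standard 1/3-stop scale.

Aperture: f/2.5 → f/2.8 — 1/3 stop narrower (darker).
Shutter speed: 1/1600 → 1/2000 → 1/2500 → 1/3200 — 1 stop faster (darker).
ISO: 80 → 100 → 125 → 160 → 200 → 250 → 320 → 400 → 500 → 640 → 800 — 3 1/3 stops raised (brighter).
Net: −1/3 −1 +3 1/3 = +2 stops.

2 stops brighter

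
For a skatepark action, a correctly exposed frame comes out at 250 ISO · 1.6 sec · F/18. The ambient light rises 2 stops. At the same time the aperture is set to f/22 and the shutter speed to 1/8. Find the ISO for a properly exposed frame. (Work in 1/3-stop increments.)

Scene light: 2 stops brighter.
Aperture: f/18 → f/20 → f/22 — 2/3 stop smaller aperture (darker).
Shutter speed: 1.6 → 1.3 → 1 → 0.8 → 0.6 → 0.5 → 0.4 → 0.3 → 1/4 → 1/5 → 1/6 → 1/8 — 3 2/3 stops shorter (darker).
Net so far: 2 1/3 stops darker. ISO: 250 → 320 → 400 → 500 → 640 → 800 → 1000 → 1250.

ISO 1250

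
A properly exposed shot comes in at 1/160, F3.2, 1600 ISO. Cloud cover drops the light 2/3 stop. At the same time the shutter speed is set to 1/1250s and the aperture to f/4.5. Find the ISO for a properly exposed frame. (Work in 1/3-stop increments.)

ISO 40000

Scene light: 2/3 stop darker.
Shutter speed: 1/160 → 1/200 → 1/250 → 1/320 → 1/400 → 1/500 → 1/640 → 1/800 → 1/1000 → 1/1250 — 3 stops faster (darker).
Aperture: f/3.2 → f/3.5 → f/4 → f/4.5 — 1 stop stopped down (darker).
Net so far: 4 2/3 stops darker. ISO: 1600 → 2000 → 2500 → 3200 → 4000 → 5000 → 6400 → 8000 → 10000 → 12800 → 16000 → 20000 → 25600 → 32000 → 40000.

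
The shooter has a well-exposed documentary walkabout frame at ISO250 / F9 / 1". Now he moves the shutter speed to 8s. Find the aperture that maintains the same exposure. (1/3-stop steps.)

Shutter speed: 1 → 1.3 → 1.6 → 2 → 2.5 → 3.2 → 4 → 5 → 6 → 8 — 3 stops longer (brighter).
Need 3 stops darker from the aperture: f/9 → f/10 → f/11 → f/13 → f/14 → f/16 → f/18 → f/20 → f/22 → f/25.

f/25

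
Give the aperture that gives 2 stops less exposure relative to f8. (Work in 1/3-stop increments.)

Aperture: f/8 → f/9 → f/10 → f/11 → f/13 → f/14 → f/16 — 2 stops narrower (darker).

f/16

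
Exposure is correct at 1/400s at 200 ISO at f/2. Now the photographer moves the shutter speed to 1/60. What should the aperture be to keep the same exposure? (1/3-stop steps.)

f/5

Shutter speed: 1/400 → 1/320 → 1/250 → 1/200 → 1/160 → 1/125 → 1/100 → 1/80 → 1/60 — 2 2/3 stops longer (brighter).
Need 2 2/3 stops darker from the aperture: f/2 → f/2.2 → f/2.5 → f/2.8 → f/3.2 → f/3.5 → f/4 → f/4.5 → f/5.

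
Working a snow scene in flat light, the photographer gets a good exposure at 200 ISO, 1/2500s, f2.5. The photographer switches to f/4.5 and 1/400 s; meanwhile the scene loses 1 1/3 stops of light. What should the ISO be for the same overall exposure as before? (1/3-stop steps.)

ISO 250

Scene light: 1 1/3 stops darker.
Aperture: f/2.5 → f/2.8 → f/3.2 → f/3.5 → f/4 → f/4.5 — 1 2/3 stops narrower (darker).
Shutter speed: 1/2500 → 1/2000 → 1/1600 → 1/1250 → 1/1000 → 1/800 → 1/640 → 1/500 → 1/400 — 2 2/3 stops longer (brighter).
Net so far: 1/3 stop darker. ISO: 200 → 250.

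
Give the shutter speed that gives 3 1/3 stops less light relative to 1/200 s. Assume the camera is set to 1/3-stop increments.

Shutter speed: 1/200 → 1/250 → 1/320 → 1/400 → 1/500 → 1/640 → 1/800 → 1/1000 → 1/1250 → 1/1600 → 1/2000 — 3 1/3 stops shorter (darker).

1/2000s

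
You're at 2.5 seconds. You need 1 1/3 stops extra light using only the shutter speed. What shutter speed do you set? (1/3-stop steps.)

6 s

Shutter speed: 2.5 → 3.2 → 4 → 5 → 6 — 1 1/3 stops longer (brighter).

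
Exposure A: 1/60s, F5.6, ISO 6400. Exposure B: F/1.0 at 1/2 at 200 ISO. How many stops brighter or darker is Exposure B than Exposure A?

5 stops brighter

Aperture: f/5.6 → f/4 → f/2.8 → f/2 → f/1.4 → f/1.0 — 5 stops larger aperture (brighter).
Shutter speed: 1/60 → 1/30 → 1/15 → 1/8 → 1/4 → 1/2 — 5 stops longer (brighter).
ISO: 6400 → 3200 → 1600 → 800 → 400 → 200 — 5 stops dropped (darker).
Net: +5 +5 −5 = +5 stops.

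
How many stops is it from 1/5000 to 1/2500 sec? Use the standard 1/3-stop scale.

1 stop

1/5000 → 1/4000 → 1/3200 → 1/2500 — count the steps: 3 third-stops = 1 stop.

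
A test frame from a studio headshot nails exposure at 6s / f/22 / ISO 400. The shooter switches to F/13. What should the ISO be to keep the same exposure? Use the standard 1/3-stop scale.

ISO 125

Aperture: f/22 → f/20 → f/18 → f/16 → f/14 → f/13 — 1 2/3 stops opened up (brighter).
Need 1 2/3 stops darker from the ISO: 400 → 320 → 250 → 200 → 160 → 125.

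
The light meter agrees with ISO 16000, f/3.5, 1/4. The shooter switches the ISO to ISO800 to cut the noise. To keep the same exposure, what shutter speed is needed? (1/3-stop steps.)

5 s

ISO: 16000 → 12800 → 10000 → 8000 → 6400 → 5000 → 4000 → 3200 → 2500 → 2000 → 1600 → 1250 → 1000 → 800 — 4 1/3 stops lower (darker).
Need 4 1/3 stops brighter from the shutter speed: 1/4 → 0.3 → 0.4 → 0.5 → 0.6 → 0.8 → 1 → 1.3 → 1.6 → 2 → 2.5 → 3.2 → 4 → 5.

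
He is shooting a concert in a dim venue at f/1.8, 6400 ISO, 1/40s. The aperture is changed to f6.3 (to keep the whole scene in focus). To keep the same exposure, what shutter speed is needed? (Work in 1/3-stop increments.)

Aperture: f/1.8 → f/2 → f/2.2 → f/2.5 → f/2.8 → f/3.2 → f/3.5 → f/4 → f/4.5 → f/5 → f/5.6 → f/6.3 — 3 2/3 stops stopped down (darker).
Need 3 2/3 stops brighter from the shutter speed: 1/40 → 1/30 → 1/25 → 1/20 → 1/15 → 1/13 → 1/10 → 1/8 → 1/6 → 1/5 → 1/4 → 0.3.

0.3 s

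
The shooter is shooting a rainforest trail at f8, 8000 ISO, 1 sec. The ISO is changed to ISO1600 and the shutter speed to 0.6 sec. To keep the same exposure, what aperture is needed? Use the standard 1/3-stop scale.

f/2.8

ISO: 8000 → 6400 → 5000 → 4000 → 3200 → 2500 → 2000 → 1600 — 2 1/3 stops dropped (darker).
Shutter speed: 1 → 0.8 → 0.6 — 2/3 stop shorter (darker).
Net change so far: 3 stops darker. Offset with the aperture: f/8 → f/7.1 → f/6.3 → f/5.6 → f/5 → f/4.5 → f/4 → f/3.5 → f/3.2 → f/2.8.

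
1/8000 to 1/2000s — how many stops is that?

2 stops

1/8000 → 1/4000 → 1/2000 — count the steps: 2 stops.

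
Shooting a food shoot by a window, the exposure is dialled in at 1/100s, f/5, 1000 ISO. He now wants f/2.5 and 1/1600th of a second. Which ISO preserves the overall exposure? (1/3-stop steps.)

ISO 4000

Aperture: f/5 → f/4.5 → f/4 → f/3.5 → f/3.2 → f/2.8 → f/2.5 — 2 stops larger aperture (brighter).
Shutter speed: 1/100 → 1/125 → 1/160 → 1/200 → 1/250 → 1/320 → 1/400 → 1/500 → 1/640 → 1/800 → 1/1000 → 1/1250 → 1/1600 — 4 stops faster (darker).
Net change so far: 2 stops darker. Offset with the ISO: 1000 → 1250 → 1600 → 2000 → 2500 → 3200 → 4000.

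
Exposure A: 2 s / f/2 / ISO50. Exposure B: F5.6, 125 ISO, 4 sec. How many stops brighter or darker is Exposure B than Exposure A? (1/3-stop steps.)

Aperture: f/2 → f/2.2 → f/2.5 → f/2.8 → f/3.2 → f/3.5 → f/4 → f/4.5 → f/5 → f/5.6 — 3 stops narrower (darker).
Shutter speed: 2 → 2.5 → 3.2 → 4 — 1 stop slower (brighter).
ISO: 50 → 64 → 80 → 100 → 125 — 1 1/3 stops higher (brighter).
Net: −3 +1 +1 1/3 = −2/3 stops.

2/3 stop darker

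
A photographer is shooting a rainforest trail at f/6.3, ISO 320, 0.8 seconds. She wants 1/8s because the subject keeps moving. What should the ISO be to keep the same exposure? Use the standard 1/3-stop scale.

ISO 2000

Shutter speed: 0.8 → 0.6 → 0.5 → 0.4 → 0.3 → 1/4 → 1/5 → 1/6 → 1/8 — 2 2/3 stops shorter (darker).
Need 2 2/3 stops brighter from the ISO: 320 → 400 → 500 → 640 → 800 → 1000 → 1250 → 1600 → 2000.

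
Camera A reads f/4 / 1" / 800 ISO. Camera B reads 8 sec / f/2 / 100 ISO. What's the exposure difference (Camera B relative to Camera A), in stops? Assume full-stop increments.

2 stops brighter

Aperture: f/4 → f/2.8 → f/2 — 2 stops wider (brighter).
Shutter speed: 1 → 2 → 4 → 8 — 3 stops slower (brighter).
ISO: 800 → 400 → 200 → 100 — 3 stops dropped (darker).
Net: +2 +3 −3 = +2 stops.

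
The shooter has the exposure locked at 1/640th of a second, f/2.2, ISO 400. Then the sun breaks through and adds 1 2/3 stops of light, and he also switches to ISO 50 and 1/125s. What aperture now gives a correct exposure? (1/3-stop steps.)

Scene light: 1 2/3 stops brighter.
ISO: 400 → 320 → 250 → 200 → 160 → 125 → 100 → 80 → 64 → 50 — 3 stops lower (darker).
Shutter speed: 1/640 → 1/500 → 1/400 → 1/320 → 1/250 → 1/200 → 1/160 → 1/125 — 2 1/3 stops slower (brighter).
Net so far: 1 stop brighter. Aperture: f/2.2 → f/2.5 → f/2.8 → f/3.2.

f/3.2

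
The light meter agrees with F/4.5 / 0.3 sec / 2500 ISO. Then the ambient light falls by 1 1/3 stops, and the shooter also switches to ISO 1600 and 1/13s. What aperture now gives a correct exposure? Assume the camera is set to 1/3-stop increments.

Scene light: 1 1/3 stops darker.
ISO: 2500 → 2000 → 1600 — 2/3 stop dropped (darker).
Shutter speed: 0.3 → 1/4 → 1/5 → 1/6 → 1/8 → 1/10 → 1/13 — 2 stops shorter (darker).
Net so far: 4 stops darker. Aperture: f/4.5 → f/4 → f/3.5 → f/3.2 → f/2.8 → f/2.5 → f/2.2 → f/2 → f/1.8 → f/1.6 → f/1.4 → f/1.2 → f/1.1.

f/1.1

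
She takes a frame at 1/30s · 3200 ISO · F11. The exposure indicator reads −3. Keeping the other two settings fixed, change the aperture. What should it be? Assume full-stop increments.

Underexposed by 3 stops → need 3 stops brighter.
Aperture: f/11 → f/8 → f/5.6 → f/4.

f/4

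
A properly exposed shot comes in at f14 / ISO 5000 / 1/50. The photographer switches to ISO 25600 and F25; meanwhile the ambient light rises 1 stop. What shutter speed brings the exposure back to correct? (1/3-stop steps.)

Scene light: 1 stop brighter.
ISO: 5000 → 6400 → 8000 → 10000 → 12800 → 16000 → 20000 → 25600 — 2 1/3 stops raised (brighter).
Aperture: f/14 → f/16 → f/18 → f/20 → f/22 → f/25 — 1 2/3 stops smaller aperture (darker).
Net so far: 1 2/3 stops brighter. Shutter speed: 1/50 → 1/60 → 1/80 → 1/100 → 1/125 → 1/160.

1/160s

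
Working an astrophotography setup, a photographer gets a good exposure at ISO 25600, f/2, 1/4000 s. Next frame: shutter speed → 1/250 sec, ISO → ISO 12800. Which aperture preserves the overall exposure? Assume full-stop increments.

Shutter speed: 1/4000 → 1/2000 → 1/1000 → 1/500 → 1/250 — 4 stops slower (brighter).
ISO: 25600 → 12800 — 1 stop lower (darker).
Net change so far: 3 stops brighter. Offset with the aperture: f/2 → f/2.8 → f/4 → f/5.6.

f/5.6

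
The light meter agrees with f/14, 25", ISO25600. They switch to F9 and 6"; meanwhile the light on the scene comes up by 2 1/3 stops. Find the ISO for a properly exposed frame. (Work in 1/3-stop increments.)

ISO 8000

Scene light: 2 1/3 stops brighter.
Aperture: f/14 → f/13 → f/11 → f/10 → f/9 — 1 1/3 stops larger aperture (brighter).
Shutter speed: 25 → 20 → 15 → 13 → 10 → 8 → 6 — 2 stops faster (darker).
Net so far: 1 2/3 stops brighter. ISO: 25600 → 20000 → 16000 → 12800 → 10000 → 8000.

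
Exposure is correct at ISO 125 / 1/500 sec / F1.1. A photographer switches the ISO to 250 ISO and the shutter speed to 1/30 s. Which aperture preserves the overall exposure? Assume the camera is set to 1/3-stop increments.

f/6.3

ISO: 125 → 160 → 200 → 250 — 1 stop higher (brighter).
Shutter speed: 1/500 → 1/400 → 1/320 → 1/250 → 1/200 → 1/160 → 1/125 → 1/100 → 1/80 → 1/60 → 1/50 → 1/40 → 1/30 — 4 stops slower (brighter).
Net change so far: 5 stops brighter. Offset with the aperture: f/1.1 → f/1.2 → f/1.4 → f/1.6 → f/1.8 → f/2 → f/2.2 → f/2.5 → f/2.8 → f/3.2 → f/3.5 → f/4 → f/4.5 → f/5 → f/5.6 → f/6.3.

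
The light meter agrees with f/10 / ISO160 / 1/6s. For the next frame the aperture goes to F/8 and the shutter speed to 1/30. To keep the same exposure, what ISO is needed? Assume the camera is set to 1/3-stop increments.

Aperture: f/10 → f/9 → f/8 — 2/3 stop larger aperture (brighter).
Shutter speed: 1/6 → 1/8 → 1/10 → 1/13 → 1/15 → 1/20 → 1/25 → 1/30 — 2 1/3 stops faster (darker).
Net change so far: 1 2/3 stops darker. Offset with the ISO: 160 → 200 → 250 → 320 → 400 → 500.

ISO 500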